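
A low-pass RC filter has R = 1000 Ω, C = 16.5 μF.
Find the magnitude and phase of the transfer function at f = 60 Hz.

Step 1 — Angular frequency: ω = 2π·60 = 377 rad/s.
Step 2 — Transfer function: H(jω) = 1/(1 + jωRC).
Step 3 — Denominator: 1 + jωRC = 1 + j·377·1000·1.65e-05 = 1 + j6.22.
Step 4 — H = 0.02519 - j0.1567.
Step 5 — Magnitude: |H| = 0.1587 (-16.0 dB); phase: φ = -80.9°.

|H| = 0.1587 (-16.0 dB), φ = -80.9°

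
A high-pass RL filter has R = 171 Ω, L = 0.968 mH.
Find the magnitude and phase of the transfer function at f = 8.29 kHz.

Step 1 — Angular frequency: ω = 2π·8290 = 5.209e+04 rad/s.
Step 2 — Transfer function: H(jω) = jωL/(R + jωL).
Step 3 — Numerator jωL = j·50.42; denominator R + jωL = 171 + j50.42.
Step 4 — H = 0.07999 + j0.2713.
Step 5 — Magnitude: |H| = 0.2828 (-11.0 dB); phase: φ = 73.6°.

|H| = 0.2828 (-11.0 dB), φ = 73.6°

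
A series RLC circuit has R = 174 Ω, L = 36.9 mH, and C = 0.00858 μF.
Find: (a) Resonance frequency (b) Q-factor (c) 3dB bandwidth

Step 1 — Resonance: ω₀ = 1/√(LC) = 1/√(0.0369·8.58e-09) = 5.62e+04 rad/s.
Step 2 — f₀ = ω₀/(2π) = 8945 Hz.
Step 3 — Series Q: Q = ω₀L/R = 5.62e+04·0.0369/174 = 11.92.
Step 4 — Bandwidth: Δω = ω₀/Q = 4715 rad/s; BW = Δω/(2π) = 750.5 Hz.

(a) f₀ = 8945 Hz  (b) Q = 11.92  (c) BW = 750.5 Hz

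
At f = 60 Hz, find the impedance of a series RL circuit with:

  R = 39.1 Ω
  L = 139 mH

Step 1 — Angular frequency: ω = 2π·f = 2π·60 = 377 rad/s.
Step 2 — Component impedances:
  R: Z = R = 39.1 Ω
  L: Z = jωL = j·377·0.139 = 0 + j52.4 Ω
Step 3 — Series combination: Z_total = R + L = 39.1 + j52.4 Ω = 65.38∠53.3° Ω.

Z = 39.1 + j52.4 Ω = 65.38∠53.3° Ω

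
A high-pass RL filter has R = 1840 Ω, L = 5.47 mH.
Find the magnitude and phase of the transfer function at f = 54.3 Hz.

Step 1 — Angular frequency: ω = 2π·54.3 = 341.2 rad/s.
Step 2 — Transfer function: H(jω) = jωL/(R + jωL).
Step 3 — Numerator jωL = j·1.866; denominator R + jωL = 1840 + j1.866.
Step 4 — H = 1.029e-06 + j0.001014.
Step 5 — Magnitude: |H| = 0.001014 (-59.9 dB); phase: φ = 89.9°.

|H| = 0.001014 (-59.9 dB), φ = 89.9°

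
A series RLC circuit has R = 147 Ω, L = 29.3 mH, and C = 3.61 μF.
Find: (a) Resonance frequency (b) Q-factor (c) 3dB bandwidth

Step 1 — Resonance condition Im(Z)=0 gives ω₀ = 1/√(LC).
Step 2 — ω₀ = 1/√(0.0293·3.61e-06) = 3075 rad/s.
Step 3 — f₀ = ω₀/(2π) = 489.4 Hz.
Step 4 — Series Q: Q = ω₀L/R = 3075·0.0293/147 = 0.6129.
Step 5 — 3dB bandwidth: Δω = ω₀/Q = 5017 rad/s; BW = Δω/(2π) = 798.5 Hz.

(a) f₀ = 489.4 Hz  (b) Q = 0.6129  (c) BW = 798.5 Hz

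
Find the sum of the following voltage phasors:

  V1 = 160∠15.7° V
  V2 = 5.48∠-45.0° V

Step 1 — Convert each phasor to rectangular form:
  V1 = 160·(cos(15.7°) + j·sin(15.7°)) = 154 + j43.3 V
  V2 = 5.48·(cos(-45.0°) + j·sin(-45.0°)) = 3.875 - j3.875 V
Step 2 — Sum components: V_total = 157.9 + j39.42 V.
Step 3 — Convert to polar: |V_total| = 162.8 V, ∠V_total = 14.0°.

V_total = 162.8∠14.0° V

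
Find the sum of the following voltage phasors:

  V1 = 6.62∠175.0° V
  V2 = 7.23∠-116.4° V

Step 1 — Convert each phasor to rectangular form:
  V1 = 6.62·(cos(175.0°) + j·sin(175.0°)) = -6.595 + j0.577 V
  V2 = 7.23·(cos(-116.4°) + j·sin(-116.4°)) = -3.215 - j6.476 V
Step 2 — Sum components: V_total = -9.81 - j5.899 V.
Step 3 — Convert to polar: |V_total| = 11.45 V, ∠V_total = -149.0°.

V_total = 11.45∠-149.0° V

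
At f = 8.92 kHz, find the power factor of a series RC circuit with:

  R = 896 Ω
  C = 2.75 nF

Step 1 — Angular frequency: ω = 2π·f = 2π·8920 = 5.605e+04 rad/s.
Step 2 — Component impedances:
  R: Z = R = 896 Ω
  C: Z = 1/(jωC) = -j/(ω·C) = 0 - j6488 Ω
Step 3 — Series combination: Z_total = R + C = 896 - j6488 Ω = 6550∠-82.1° Ω.
Step 4 — Power factor: PF = cos(φ) = Re(Z)/|Z| = 896/6550 = 0.1368.
Step 5 — Type: Im(Z) = -6488 ⇒ leading (phase φ = -82.1°).

PF = 0.1368 (leading, φ = -82.1°)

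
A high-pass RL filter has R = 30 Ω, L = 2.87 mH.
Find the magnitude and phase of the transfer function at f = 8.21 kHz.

Step 1 — Angular frequency: ω = 2π·8210 = 5.158e+04 rad/s.
Step 2 — Transfer function: H(jω) = jωL/(R + jωL).
Step 3 — Numerator jωL = j·148; denominator R + jωL = 30 + j148.
Step 4 — H = 0.9606 + j0.1946.
Step 5 — Magnitude: |H| = 0.9801 (-0.2 dB); phase: φ = 11.5°.

|H| = 0.9801 (-0.2 dB), φ = 11.5°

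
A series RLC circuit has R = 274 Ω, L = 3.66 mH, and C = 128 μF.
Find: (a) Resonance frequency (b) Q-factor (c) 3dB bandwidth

Step 1 — Resonance condition Im(Z)=0 gives ω₀ = 1/√(LC).
Step 2 — ω₀ = 1/√(0.00366·0.000128) = 1461 rad/s.
Step 3 — f₀ = ω₀/(2π) = 232.5 Hz.
Step 4 — Series Q: Q = ω₀L/R = 1461·0.00366/274 = 0.01952.
Step 5 — 3dB bandwidth: Δω = ω₀/Q = 7.486e+04 rad/s; BW = Δω/(2π) = 1.191e+04 Hz.

(a) f₀ = 232.5 Hz  (b) Q = 0.01952  (c) BW = 1.191e+04 Hz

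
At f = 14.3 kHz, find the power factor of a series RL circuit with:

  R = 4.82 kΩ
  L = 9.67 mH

Step 1 — Angular frequency: ω = 2π·f = 2π·1.43e+04 = 8.985e+04 rad/s.
Step 2 — Component impedances:
  R: Z = R = 4820 Ω
  L: Z = jωL = j·8.985e+04·0.00967 = 0 + j868.8 Ω
Step 3 — Series combination: Z_total = R + L = 4820 + j868.8 Ω = 4898∠10.2° Ω.
Step 4 — Power factor: PF = cos(φ) = Re(Z)/|Z| = 4820/4898 = 0.9841.
Step 5 — Type: Im(Z) = 868.8 ⇒ lagging (phase φ = 10.2°).

PF = 0.9841 (lagging, φ = 10.2°)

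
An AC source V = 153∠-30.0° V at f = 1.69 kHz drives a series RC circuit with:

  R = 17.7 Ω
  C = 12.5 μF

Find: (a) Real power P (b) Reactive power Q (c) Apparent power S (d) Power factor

Step 1 — Angular frequency: ω = 2π·f = 2π·1690 = 1.062e+04 rad/s.
Step 2 — Component impedances:
  R: Z = R = 17.7 Ω
  C: Z = 1/(jωC) = -j/(ω·C) = 0 - j7.534 Ω
Step 3 — Series combination: Z_total = R + C = 17.7 - j7.534 Ω = 19.24∠-23.1° Ω.
Step 4 — Source phasor: V = 153∠-30.0° V = 132.5 - j76.5 V.
Step 5 — Current: I = V / Z = 7.895 - j0.9615 A = 7.954∠-6.9° A.
Step 6 — Complex power: S = V·I* = 1120 - j476.6 VA.
Step 7 — Real power: P = Re(S) = 1120 W.
Step 8 — Reactive power: Q = Im(S) = -476.6 VAR.
Step 9 — Apparent power: |S| = 1217 VA.
Step 10 — Power factor: PF = P/|S| = 0.9201 (leading).

(a) P = 1120 W  (b) Q = -476.6 VAR  (c) S = 1217 VA  (d) PF = 0.9201 (leading)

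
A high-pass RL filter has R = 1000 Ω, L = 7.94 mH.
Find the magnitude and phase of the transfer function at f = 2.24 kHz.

Step 1 — Angular frequency: ω = 2π·2240 = 1.407e+04 rad/s.
Step 2 — Transfer function: H(jω) = jωL/(R + jωL).
Step 3 — Numerator jωL = j·111.8; denominator R + jωL = 1000 + j111.8.
Step 4 — H = 0.01233 + j0.1104.
Step 5 — Magnitude: |H| = 0.1111 (-19.1 dB); phase: φ = 83.6°.

|H| = 0.1111 (-19.1 dB), φ = 83.6°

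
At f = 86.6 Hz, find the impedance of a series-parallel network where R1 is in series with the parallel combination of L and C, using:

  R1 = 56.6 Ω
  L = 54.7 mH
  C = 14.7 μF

Step 1 — Angular frequency: ω = 2π·f = 2π·86.6 = 544.1 rad/s.
Step 2 — Component impedances:
  R1: Z = R = 56.6 Ω
  L: Z = jωL = j·544.1·0.0547 = 0 + j29.76 Ω
  C: Z = 1/(jωC) = -j/(ω·C) = 0 - j125 Ω
Step 3 — Parallel branch: L || C = 1/(1/L + 1/C) = 0 + j39.06 Ω.
Step 4 — Series with R1: Z_total = R1 + (L || C) = 56.6 + j39.06 Ω = 68.77∠34.6° Ω.

Z = 56.6 + j39.06 Ω = 68.77∠34.6° Ω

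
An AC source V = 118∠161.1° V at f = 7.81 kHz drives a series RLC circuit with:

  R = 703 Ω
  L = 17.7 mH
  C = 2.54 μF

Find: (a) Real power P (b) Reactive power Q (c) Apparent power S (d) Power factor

Step 1 — Angular frequency: ω = 2π·f = 2π·7810 = 4.907e+04 rad/s.
Step 2 — Component impedances:
  R: Z = R = 703 Ω
  L: Z = jωL = j·4.907e+04·0.0177 = 0 + j868.6 Ω
  C: Z = 1/(jωC) = -j/(ω·C) = 0 - j8.023 Ω
Step 3 — Series combination: Z_total = R + L + C = 703 + j860.5 Ω = 1111∠50.8° Ω.
Step 4 — Source phasor: V = 118∠161.1° V = -111.6 + j38.22 V.
Step 5 — Current: I = V / Z = -0.03692 + j0.09957 A = 0.1062∠110.3° A.
Step 6 — Complex power: S = V·I* = 7.928 + j9.704 VA.
Step 7 — Real power: P = Re(S) = 7.928 W.
Step 8 — Reactive power: Q = Im(S) = 9.704 VAR.
Step 9 — Apparent power: |S| = 12.53 VA.
Step 10 — Power factor: PF = P/|S| = 0.6327 (lagging).

(a) P = 7.928 W  (b) Q = 9.704 VAR  (c) S = 12.53 VA  (d) PF = 0.6327 (lagging)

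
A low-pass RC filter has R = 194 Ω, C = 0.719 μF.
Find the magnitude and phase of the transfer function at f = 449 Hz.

Step 1 — Angular frequency: ω = 2π·449 = 2821 rad/s.
Step 2 — Transfer function: H(jω) = 1/(1 + jωRC).
Step 3 — Denominator: 1 + jωRC = 1 + j·2821·194·7.19e-07 = 1 + j0.3935.
Step 4 — H = 0.8659 - j0.3407.
Step 5 — Magnitude: |H| = 0.9305 (-0.6 dB); phase: φ = -21.5°.

|H| = 0.9305 (-0.6 dB), φ = -21.5°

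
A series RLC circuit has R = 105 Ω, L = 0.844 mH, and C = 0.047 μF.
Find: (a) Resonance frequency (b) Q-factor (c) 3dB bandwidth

Step 1 — Resonance: ω₀ = 1/√(LC) = 1/√(0.000844·4.7e-08) = 1.588e+05 rad/s.
Step 2 — f₀ = ω₀/(2π) = 2.527e+04 Hz.
Step 3 — Series Q: Q = ω₀L/R = 1.588e+05·0.000844/105 = 1.276.
Step 4 — Bandwidth: Δω = ω₀/Q = 1.244e+05 rad/s; BW = Δω/(2π) = 1.98e+04 Hz.

(a) f₀ = 2.527e+04 Hz  (b) Q = 1.276  (c) BW = 1.98e+04 Hz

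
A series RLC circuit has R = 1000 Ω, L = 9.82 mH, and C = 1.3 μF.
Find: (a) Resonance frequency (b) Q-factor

Step 1 — Resonance condition Im(Z)=0 gives ω₀ = 1/√(LC).
Step 2 — ω₀ = 1/√(0.00982·1.3e-06) = 8851 rad/s.
Step 3 — f₀ = ω₀/(2π) = 1409 Hz.
Step 4 — Series Q: Q = ω₀L/R = 8851·0.00982/1000 = 0.08691.

(a) f₀ = 1409 Hz  (b) Q = 0.08691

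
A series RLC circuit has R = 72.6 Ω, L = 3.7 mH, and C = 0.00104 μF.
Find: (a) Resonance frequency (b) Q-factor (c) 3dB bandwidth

Step 1 — Resonance condition Im(Z)=0 gives ω₀ = 1/√(LC).
Step 2 — ω₀ = 1/√(0.0037·1.04e-09) = 5.098e+05 rad/s.
Step 3 — f₀ = ω₀/(2π) = 8.113e+04 Hz.
Step 4 — Series Q: Q = ω₀L/R = 5.098e+05·0.0037/72.6 = 25.98.
Step 5 — 3dB bandwidth: Δω = ω₀/Q = 1.962e+04 rad/s; BW = Δω/(2π) = 3123 Hz.

(a) f₀ = 8.113e+04 Hz  (b) Q = 25.98  (c) BW = 3123 Hz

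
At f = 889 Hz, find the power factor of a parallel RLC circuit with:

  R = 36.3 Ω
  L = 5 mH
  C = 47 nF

Step 1 — Angular frequency: ω = 2π·f = 2π·889 = 5586 rad/s.
Step 2 — Component impedances:
  R: Z = R = 36.3 Ω
  L: Z = jωL = j·5586·0.005 = 0 + j27.93 Ω
  C: Z = 1/(jωC) = -j/(ω·C) = 0 - j3809 Ω
Step 3 — Parallel combination: 1/Z_total = 1/R + 1/L + 1/C; Z_total = 13.62 + j17.58 Ω = 22.24∠52.2° Ω.
Step 4 — Power factor: PF = cos(φ) = Re(Z)/|Z| = 13.623/22.238 = 0.6126.
Step 5 — Type: Im(Z) = 17.58 ⇒ lagging (phase φ = 52.2°).

PF = 0.6126 (lagging, φ = 52.2°)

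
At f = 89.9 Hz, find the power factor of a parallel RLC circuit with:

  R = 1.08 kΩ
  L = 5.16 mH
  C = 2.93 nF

Step 1 — Angular frequency: ω = 2π·f = 2π·89.9 = 564.9 rad/s.
Step 2 — Component impedances:
  R: Z = R = 1080 Ω
  L: Z = jωL = j·564.9·0.00516 = 0 + j2.915 Ω
  C: Z = 1/(jωC) = -j/(ω·C) = 0 - j6.042e+05 Ω
Step 3 — Parallel combination: 1/Z_total = 1/R + 1/L + 1/C; Z_total = 0.007866 + j2.915 Ω = 2.915∠89.8° Ω.
Step 4 — Power factor: PF = cos(φ) = Re(Z)/|Z| = 0.007866/2.9147 = 0.002699.
Step 5 — Type: Im(Z) = 2.915 ⇒ lagging (phase φ = 89.8°).

PF = 0.002699 (lagging, φ = 89.8°)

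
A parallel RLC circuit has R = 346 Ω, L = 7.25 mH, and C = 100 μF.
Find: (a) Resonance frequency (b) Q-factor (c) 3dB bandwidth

Step 1 — Resonance: ω₀ = 1/√(LC) = 1/√(0.00725·0.0001) = 1174 rad/s.
Step 2 — f₀ = ω₀/(2π) = 186.9 Hz.
Step 3 — Parallel Q: Q = R/(ω₀L) = 346/(1174·0.00725) = 40.64.
Step 4 — Bandwidth: Δω = ω₀/Q = 28.9 rad/s; BW = Δω/(2π) = 4.6 Hz.

(a) f₀ = 186.9 Hz  (b) Q = 40.64  (c) BW = 4.6 Hz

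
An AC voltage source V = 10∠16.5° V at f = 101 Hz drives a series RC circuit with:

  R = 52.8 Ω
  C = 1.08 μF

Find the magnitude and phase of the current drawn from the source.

Step 1 — Angular frequency: ω = 2π·f = 2π·101 = 634.6 rad/s.
Step 2 — Component impedances:
  R: Z = R = 52.8 Ω
  C: Z = 1/(jωC) = -j/(ω·C) = 0 - j1459 Ω
Step 3 — Series combination: Z_total = R + C = 52.8 - j1459 Ω = 1460∠-87.9° Ω.
Step 4 — Source phasor: V = 10∠16.5° V = 9.588 + j2.84 V.
Step 5 — Ohm's law: I = V / Z_total = (9.588 + j2.84) / (52.8 - j1459) = -0.001707 + j0.006633 A.
Step 6 — Convert to polar: |I| = 0.006849 A, ∠I = 104.4°.

I = 0.006849∠104.4° A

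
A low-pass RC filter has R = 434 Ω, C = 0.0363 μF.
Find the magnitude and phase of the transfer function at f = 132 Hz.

Step 1 — Angular frequency: ω = 2π·132 = 829.4 rad/s.
Step 2 — Transfer function: H(jω) = 1/(1 + jωRC).
Step 3 — Denominator: 1 + jωRC = 1 + j·829.4·434·3.63e-08 = 1 + j0.01307.
Step 4 — H = 0.9998 - j0.01306.
Step 5 — Magnitude: |H| = 0.9999 (-0.0 dB); phase: φ = -0.7°.

|H| = 0.9999 (-0.0 dB), φ = -0.7°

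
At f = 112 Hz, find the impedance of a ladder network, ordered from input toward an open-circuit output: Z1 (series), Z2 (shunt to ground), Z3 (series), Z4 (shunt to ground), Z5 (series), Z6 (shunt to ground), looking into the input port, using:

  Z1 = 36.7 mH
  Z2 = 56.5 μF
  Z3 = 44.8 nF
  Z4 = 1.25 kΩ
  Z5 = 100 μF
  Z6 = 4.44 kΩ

Step 1 — Angular frequency: ω = 2π·f = 2π·112 = 703.7 rad/s.
Step 2 — Component impedances:
  Z1: Z = jωL = j·703.7·0.0367 = 0 + j25.83 Ω
  Z2: Z = 1/(jωC) = -j/(ω·C) = 0 - j25.15 Ω
  Z3: Z = 1/(jωC) = -j/(ω·C) = 0 - j3.172e+04 Ω
  Z4: Z = R = 1250 Ω
  Z5: Z = 1/(jωC) = -j/(ω·C) = 0 - j14.21 Ω
  Z6: Z = R = 4440 Ω
Step 3 — Ladder network (open output): work backward from the far end, alternating series and parallel combinations. Z_in = 0.0006117 + j0.6954 Ω = 0.6954∠89.9° Ω.

Z = 0.0006117 + j0.6954 Ω = 0.6954∠89.9° Ω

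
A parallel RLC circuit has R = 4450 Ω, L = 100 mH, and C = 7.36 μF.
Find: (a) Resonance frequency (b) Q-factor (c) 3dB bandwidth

Step 1 — Resonance: ω₀ = 1/√(LC) = 1/√(0.1·7.36e-06) = 1166 rad/s.
Step 2 — f₀ = ω₀/(2π) = 185.5 Hz.
Step 3 — Parallel Q: Q = R/(ω₀L) = 4450/(1166·0.1) = 38.18.
Step 4 — Bandwidth: Δω = ω₀/Q = 30.53 rad/s; BW = Δω/(2π) = 4.859 Hz.

(a) f₀ = 185.5 Hz  (b) Q = 38.18  (c) BW = 4.859 Hz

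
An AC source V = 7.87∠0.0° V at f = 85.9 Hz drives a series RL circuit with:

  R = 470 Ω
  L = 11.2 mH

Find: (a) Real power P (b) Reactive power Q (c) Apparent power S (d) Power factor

Step 1 — Angular frequency: ω = 2π·f = 2π·85.9 = 539.7 rad/s.
Step 2 — Component impedances:
  R: Z = R = 470 Ω
  L: Z = jωL = j·539.7·0.0112 = 0 + j6.045 Ω
Step 3 — Series combination: Z_total = R + L = 470 + j6.045 Ω = 470∠0.7° Ω.
Step 4 — Source phasor: V = 7.87∠0.0° V = 7.87 V.
Step 5 — Current: I = V / Z = 0.01674 - j0.0002153 A = 0.01674∠-0.7° A.
Step 6 — Complex power: S = V·I* = 0.1318 + j0.001695 VA.
Step 7 — Real power: P = Re(S) = 0.1318 W.
Step 8 — Reactive power: Q = Im(S) = 0.001695 VAR.
Step 9 — Apparent power: |S| = 0.1318 VA.
Step 10 — Power factor: PF = P/|S| = 0.9999 (lagging).

(a) P = 0.1318 W  (b) Q = 0.001695 VAR  (c) S = 0.1318 VA  (d) PF = 0.9999 (lagging)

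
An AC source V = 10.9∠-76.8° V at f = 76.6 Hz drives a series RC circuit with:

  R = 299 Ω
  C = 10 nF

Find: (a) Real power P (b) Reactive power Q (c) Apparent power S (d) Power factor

Step 1 — Angular frequency: ω = 2π·f = 2π·76.6 = 481.3 rad/s.
Step 2 — Component impedances:
  R: Z = R = 299 Ω
  C: Z = 1/(jωC) = -j/(ω·C) = 0 - j2.078e+05 Ω
Step 3 — Series combination: Z_total = R + C = 299 - j2.078e+05 Ω = 2.078e+05∠-89.9° Ω.
Step 4 — Source phasor: V = 10.9∠-76.8° V = 2.489 - j10.61 V.
Step 5 — Current: I = V / Z = 5.109e-05 + j1.191e-05 A = 5.246e-05∠13.1° A.
Step 6 — Complex power: S = V·I* = 8.229e-07 - j0.0005718 VA.
Step 7 — Real power: P = Re(S) = 8.229e-07 W.
Step 8 — Reactive power: Q = Im(S) = -0.0005718 VAR.
Step 9 — Apparent power: |S| = 0.0005718 VA.
Step 10 — Power factor: PF = P/|S| = 0.001439 (leading).

(a) P = 8.229e-07 W  (b) Q = -0.0005718 VAR  (c) S = 0.0005718 VA  (d) PF = 0.001439 (leading)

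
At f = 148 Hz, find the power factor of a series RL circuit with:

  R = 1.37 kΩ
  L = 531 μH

Step 1 — Angular frequency: ω = 2π·f = 2π·148 = 929.9 rad/s.
Step 2 — Component impedances:
  R: Z = R = 1370 Ω
  L: Z = jωL = j·929.9·0.000531 = 0 + j0.4938 Ω
Step 3 — Series combination: Z_total = R + L = 1370 + j0.4938 Ω = 1370∠0.0° Ω.
Step 4 — Power factor: PF = cos(φ) = Re(Z)/|Z| = 1370/1370 = 1.
Step 5 — Type: Im(Z) = 0.4938 ⇒ lagging (phase φ = 0.0°).

PF = 1 (lagging, φ = 0.0°)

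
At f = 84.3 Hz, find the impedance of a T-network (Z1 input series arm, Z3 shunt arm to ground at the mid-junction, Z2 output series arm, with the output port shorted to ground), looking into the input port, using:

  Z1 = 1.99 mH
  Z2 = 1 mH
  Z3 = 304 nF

Step 1 — Angular frequency: ω = 2π·f = 2π·84.3 = 529.7 rad/s.
Step 2 — Component impedances:
  Z1: Z = jωL = j·529.7·0.00199 = 0 + j1.054 Ω
  Z2: Z = jωL = j·529.7·0.001 = 0 + j0.5297 Ω
  Z3: Z = 1/(jωC) = -j/(ω·C) = 0 - j6210 Ω
Step 3 — With the output port shorted to ground, the output series arm Z2 runs from the junction to ground; the shunt arm Z3 also runs from the junction to ground. They appear in parallel: Z3 || Z2 = 0 + j0.5297 Ω.
Step 4 — Series with input arm Z1: Z_in = Z1 + (Z3 || Z2) = 0 + j1.584 Ω = 1.584∠90.0° Ω.

Z = 0 + j1.584 Ω = 1.584∠90.0° Ω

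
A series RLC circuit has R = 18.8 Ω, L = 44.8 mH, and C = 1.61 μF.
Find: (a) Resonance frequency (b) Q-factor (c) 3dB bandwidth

Step 1 — Resonance: ω₀ = 1/√(LC) = 1/√(0.0448·1.61e-06) = 3723 rad/s.
Step 2 — f₀ = ω₀/(2π) = 592.6 Hz.
Step 3 — Series Q: Q = ω₀L/R = 3723·0.0448/18.8 = 8.873.
Step 4 — Bandwidth: Δω = ω₀/Q = 419.6 rad/s; BW = Δω/(2π) = 66.79 Hz.

(a) f₀ = 592.6 Hz  (b) Q = 8.873  (c) BW = 66.79 Hz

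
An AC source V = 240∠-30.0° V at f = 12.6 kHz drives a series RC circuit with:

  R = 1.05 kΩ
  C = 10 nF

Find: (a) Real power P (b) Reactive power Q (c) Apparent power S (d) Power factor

Step 1 — Angular frequency: ω = 2π·f = 2π·1.26e+04 = 7.917e+04 rad/s.
Step 2 — Component impedances:
  R: Z = R = 1050 Ω
  C: Z = 1/(jωC) = -j/(ω·C) = 0 - j1263 Ω
Step 3 — Series combination: Z_total = R + C = 1050 - j1263 Ω = 1643∠-50.3° Ω.
Step 4 — Source phasor: V = 240∠-30.0° V = 207.8 - j120 V.
Step 5 — Current: I = V / Z = 0.1371 + j0.05061 A = 0.1461∠20.3° A.
Step 6 — Complex power: S = V·I* = 22.42 - j26.97 VA.
Step 7 — Real power: P = Re(S) = 22.42 W.
Step 8 — Reactive power: Q = Im(S) = -26.97 VAR.
Step 9 — Apparent power: |S| = 35.07 VA.
Step 10 — Power factor: PF = P/|S| = 0.6392 (leading).

(a) P = 22.42 W  (b) Q = -26.97 VAR  (c) S = 35.07 VA  (d) PF = 0.6392 (leading)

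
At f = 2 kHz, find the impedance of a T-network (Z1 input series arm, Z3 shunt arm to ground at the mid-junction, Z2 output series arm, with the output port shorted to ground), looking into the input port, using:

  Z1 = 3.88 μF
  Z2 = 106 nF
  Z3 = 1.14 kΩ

Step 1 — Angular frequency: ω = 2π·f = 2π·2000 = 1.257e+04 rad/s.
Step 2 — Component impedances:
  Z1: Z = 1/(jωC) = -j/(ω·C) = 0 - j20.51 Ω
  Z2: Z = 1/(jωC) = -j/(ω·C) = 0 - j750.7 Ω
  Z3: Z = R = 1140 Ω
Step 3 — With the output port shorted to ground, the output series arm Z2 runs from the junction to ground; the shunt arm Z3 also runs from the junction to ground. They appear in parallel: Z3 || Z2 = 344.8 - j523.6 Ω.
Step 4 — Series with input arm Z1: Z_in = Z1 + (Z3 || Z2) = 344.8 - j544.2 Ω = 644.2∠-57.6° Ω.

Z = 344.8 - j544.2 Ω = 644.2∠-57.6° Ω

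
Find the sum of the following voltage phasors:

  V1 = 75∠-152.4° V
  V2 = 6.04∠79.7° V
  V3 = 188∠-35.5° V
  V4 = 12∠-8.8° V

Step 1 — Convert each phasor to rectangular form:
  V1 = 75·(cos(-152.4°) + j·sin(-152.4°)) = -66.47 - j34.75 V
  V2 = 6.04·(cos(79.7°) + j·sin(79.7°)) = 1.08 + j5.943 V
  V3 = 188·(cos(-35.5°) + j·sin(-35.5°)) = 153.1 - j109.2 V
  V4 = 12·(cos(-8.8°) + j·sin(-8.8°)) = 11.86 - j1.836 V
Step 2 — Sum components: V_total = 99.53 - j139.8 V.
Step 3 — Convert to polar: |V_total| = 171.6 V, ∠V_total = -54.6°.

V_total = 171.6∠-54.6° V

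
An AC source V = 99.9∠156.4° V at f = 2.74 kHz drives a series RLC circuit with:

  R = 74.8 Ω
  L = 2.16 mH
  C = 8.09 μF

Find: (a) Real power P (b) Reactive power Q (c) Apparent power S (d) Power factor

Step 1 — Angular frequency: ω = 2π·f = 2π·2740 = 1.722e+04 rad/s.
Step 2 — Component impedances:
  R: Z = R = 74.8 Ω
  L: Z = jωL = j·1.722e+04·0.00216 = 0 + j37.19 Ω
  C: Z = 1/(jωC) = -j/(ω·C) = 0 - j7.18 Ω
Step 3 — Series combination: Z_total = R + L + C = 74.8 + j30.01 Ω = 80.59∠21.9° Ω.
Step 4 — Source phasor: V = 99.9∠156.4° V = -91.54 + j39.99 V.
Step 5 — Current: I = V / Z = -0.8694 + j0.8835 A = 1.24∠134.5° A.
Step 6 — Complex power: S = V·I* = 114.9 + j46.1 VA.
Step 7 — Real power: P = Re(S) = 114.9 W.
Step 8 — Reactive power: Q = Im(S) = 46.1 VAR.
Step 9 — Apparent power: |S| = 123.8 VA.
Step 10 — Power factor: PF = P/|S| = 0.9281 (lagging).

(a) P = 114.9 W  (b) Q = 46.1 VAR  (c) S = 123.8 VA  (d) PF = 0.9281 (lagging)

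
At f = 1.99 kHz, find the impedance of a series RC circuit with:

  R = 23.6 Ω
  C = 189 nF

Step 1 — Angular frequency: ω = 2π·f = 2π·1990 = 1.25e+04 rad/s.
Step 2 — Component impedances:
  R: Z = R = 23.6 Ω
  C: Z = 1/(jωC) = -j/(ω·C) = 0 - j423.2 Ω
Step 3 — Series combination: Z_total = R + C = 23.6 - j423.2 Ω = 423.8∠-86.8° Ω.

Z = 23.6 - j423.2 Ω = 423.8∠-86.8° Ω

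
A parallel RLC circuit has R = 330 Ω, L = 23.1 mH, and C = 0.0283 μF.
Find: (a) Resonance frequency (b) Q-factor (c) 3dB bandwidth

Step 1 — Resonance: ω₀ = 1/√(LC) = 1/√(0.0231·2.83e-08) = 3.911e+04 rad/s.
Step 2 — f₀ = ω₀/(2π) = 6225 Hz.
Step 3 — Parallel Q: Q = R/(ω₀L) = 330/(3.911e+04·0.0231) = 0.3653.
Step 4 — Bandwidth: Δω = ω₀/Q = 1.071e+05 rad/s; BW = Δω/(2π) = 1.704e+04 Hz.

(a) f₀ = 6225 Hz  (b) Q = 0.3653  (c) BW = 1.704e+04 Hz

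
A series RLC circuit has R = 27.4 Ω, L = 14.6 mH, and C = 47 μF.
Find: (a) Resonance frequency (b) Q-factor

Step 1 — Resonance condition Im(Z)=0 gives ω₀ = 1/√(LC).
Step 2 — ω₀ = 1/√(0.0146·4.7e-05) = 1207 rad/s.
Step 3 — f₀ = ω₀/(2π) = 192.1 Hz.
Step 4 — Series Q: Q = ω₀L/R = 1207·0.0146/27.4 = 0.6432.

(a) f₀ = 192.1 Hz  (b) Q = 0.6432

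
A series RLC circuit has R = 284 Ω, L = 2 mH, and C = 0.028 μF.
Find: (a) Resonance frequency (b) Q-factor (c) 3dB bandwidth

Step 1 — Resonance: ω₀ = 1/√(LC) = 1/√(0.002·2.8e-08) = 1.336e+05 rad/s.
Step 2 — f₀ = ω₀/(2π) = 2.127e+04 Hz.
Step 3 — Series Q: Q = ω₀L/R = 1.336e+05·0.002/284 = 0.9411.
Step 4 — Bandwidth: Δω = ω₀/Q = 1.42e+05 rad/s; BW = Δω/(2π) = 2.26e+04 Hz.

(a) f₀ = 2.127e+04 Hz  (b) Q = 0.9411  (c) BW = 2.26e+04 Hz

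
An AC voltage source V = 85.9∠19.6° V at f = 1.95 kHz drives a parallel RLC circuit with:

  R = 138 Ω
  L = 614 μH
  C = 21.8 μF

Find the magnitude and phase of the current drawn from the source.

Step 1 — Angular frequency: ω = 2π·f = 2π·1950 = 1.225e+04 rad/s.
Step 2 — Component impedances:
  R: Z = R = 138 Ω
  L: Z = jωL = j·1.225e+04·0.000614 = 0 + j7.523 Ω
  C: Z = 1/(jωC) = -j/(ω·C) = 0 - j3.744 Ω
Step 3 — Parallel combination: 1/Z_total = 1/R + 1/L + 1/C; Z_total = 0.4014 - j7.432 Ω = 7.442∠-86.9° Ω.
Step 4 — Source phasor: V = 85.9∠19.6° V = 80.92 + j28.82 V.
Step 5 — Ohm's law: I = V / Z_total = (80.92 + j28.82) / (0.4014 - j7.432) = -3.28 + j11.07 A.
Step 6 — Convert to polar: |I| = 11.54 A, ∠I = 106.5°.

I = 11.54∠106.5° A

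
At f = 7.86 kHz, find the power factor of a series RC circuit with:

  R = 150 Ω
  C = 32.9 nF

Step 1 — Angular frequency: ω = 2π·f = 2π·7860 = 4.939e+04 rad/s.
Step 2 — Component impedances:
  R: Z = R = 150 Ω
  C: Z = 1/(jωC) = -j/(ω·C) = 0 - j615.5 Ω
Step 3 — Series combination: Z_total = R + C = 150 - j615.5 Ω = 633.5∠-76.3° Ω.
Step 4 — Power factor: PF = cos(φ) = Re(Z)/|Z| = 150/633.5 = 0.2368.
Step 5 — Type: Im(Z) = -615.5 ⇒ leading (phase φ = -76.3°).

PF = 0.2368 (leading, φ = -76.3°)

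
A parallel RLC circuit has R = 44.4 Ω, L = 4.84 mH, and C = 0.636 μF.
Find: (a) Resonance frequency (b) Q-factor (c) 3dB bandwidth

Step 1 — Resonance: ω₀ = 1/√(LC) = 1/√(0.00484·6.36e-07) = 1.802e+04 rad/s.
Step 2 — f₀ = ω₀/(2π) = 2869 Hz.
Step 3 — Parallel Q: Q = R/(ω₀L) = 44.4/(1.802e+04·0.00484) = 0.509.
Step 4 — Bandwidth: Δω = ω₀/Q = 3.541e+04 rad/s; BW = Δω/(2π) = 5636 Hz.

(a) f₀ = 2869 Hz  (b) Q = 0.509  (c) BW = 5636 Hz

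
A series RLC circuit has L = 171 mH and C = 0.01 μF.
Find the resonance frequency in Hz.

Step 1 — Resonance condition Im(Z)=0 gives ω₀ = 1/√(LC).
Step 2 — ω₀ = 1/√(0.171·1e-08) = 2.418e+04 rad/s.
Step 3 — f₀ = ω₀/(2π) = 3849 Hz.

f₀ = 3849 Hz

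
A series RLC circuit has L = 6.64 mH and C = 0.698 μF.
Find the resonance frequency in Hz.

Step 1 — Resonance condition Im(Z)=0 gives ω₀ = 1/√(LC).
Step 2 — ω₀ = 1/√(0.00664·6.98e-07) = 1.469e+04 rad/s.
Step 3 — f₀ = ω₀/(2π) = 2338 Hz.

f₀ = 2338 Hz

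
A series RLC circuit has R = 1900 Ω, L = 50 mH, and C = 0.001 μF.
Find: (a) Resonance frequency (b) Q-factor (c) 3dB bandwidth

Step 1 — Resonance condition Im(Z)=0 gives ω₀ = 1/√(LC).
Step 2 — ω₀ = 1/√(0.05·1e-09) = 1.414e+05 rad/s.
Step 3 — f₀ = ω₀/(2π) = 2.251e+04 Hz.
Step 4 — Series Q: Q = ω₀L/R = 1.414e+05·0.05/1900 = 3.722.
Step 5 — 3dB bandwidth: Δω = ω₀/Q = 3.8e+04 rad/s; BW = Δω/(2π) = 6048 Hz.

(a) f₀ = 2.251e+04 Hz  (b) Q = 3.722  (c) BW = 6048 Hz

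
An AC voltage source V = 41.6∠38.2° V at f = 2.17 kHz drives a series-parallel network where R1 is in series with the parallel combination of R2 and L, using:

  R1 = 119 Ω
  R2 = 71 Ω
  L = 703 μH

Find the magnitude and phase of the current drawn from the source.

Step 1 — Angular frequency: ω = 2π·f = 2π·2170 = 1.363e+04 rad/s.
Step 2 — Component impedances:
  R1: Z = R = 119 Ω
  R2: Z = R = 71 Ω
  L: Z = jωL = j·1.363e+04·0.000703 = 0 + j9.585 Ω
Step 3 — Parallel branch: R2 || L = 1/(1/R2 + 1/L) = 1.271 + j9.413 Ω.
Step 4 — Series with R1: Z_total = R1 + (R2 || L) = 120.3 + j9.413 Ω = 120.6∠4.5° Ω.
Step 5 — Source phasor: V = 41.6∠38.2° V = 32.69 + j25.73 V.
Step 6 — Ohm's law: I = V / Z_total = (32.69 + j25.73) / (120.3 + j9.413) = 0.2868 + j0.1915 A.
Step 7 — Convert to polar: |I| = 0.3448 A, ∠I = 33.7°.

I = 0.3448∠33.7° A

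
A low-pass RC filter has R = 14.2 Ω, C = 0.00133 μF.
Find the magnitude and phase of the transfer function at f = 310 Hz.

Step 1 — Angular frequency: ω = 2π·310 = 1948 rad/s.
Step 2 — Transfer function: H(jω) = 1/(1 + jωRC).
Step 3 — Denominator: 1 + jωRC = 1 + j·1948·14.2·1.33e-09 = 1 + j3.679e-05.
Step 4 — H = 1 - j3.679e-05.
Step 5 — Magnitude: |H| = 1 (-0.0 dB); phase: φ = -0.0°.

|H| = 1 (-0.0 dB), φ = -0.0°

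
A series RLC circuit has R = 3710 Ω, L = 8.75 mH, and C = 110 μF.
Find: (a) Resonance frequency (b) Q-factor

Step 1 — Resonance condition Im(Z)=0 gives ω₀ = 1/√(LC).
Step 2 — ω₀ = 1/√(0.00875·0.00011) = 1019 rad/s.
Step 3 — f₀ = ω₀/(2π) = 162.2 Hz.
Step 4 — Series Q: Q = ω₀L/R = 1019·0.00875/3710 = 0.002404.

(a) f₀ = 162.2 Hz  (b) Q = 0.002404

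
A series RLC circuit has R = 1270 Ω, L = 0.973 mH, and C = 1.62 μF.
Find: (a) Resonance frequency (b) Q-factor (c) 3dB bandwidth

Step 1 — Resonance: ω₀ = 1/√(LC) = 1/√(0.000973·1.62e-06) = 2.519e+04 rad/s.
Step 2 — f₀ = ω₀/(2π) = 4009 Hz.
Step 3 — Series Q: Q = ω₀L/R = 2.519e+04·0.000973/1270 = 0.0193.
Step 4 — Bandwidth: Δω = ω₀/Q = 1.305e+06 rad/s; BW = Δω/(2π) = 2.077e+05 Hz.

(a) f₀ = 4009 Hz  (b) Q = 0.0193  (c) BW = 2.077e+05 Hz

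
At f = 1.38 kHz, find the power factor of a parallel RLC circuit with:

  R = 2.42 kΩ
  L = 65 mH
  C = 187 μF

Step 1 — Angular frequency: ω = 2π·f = 2π·1380 = 8671 rad/s.
Step 2 — Component impedances:
  R: Z = R = 2420 Ω
  L: Z = jωL = j·8671·0.065 = 0 + j563.6 Ω
  C: Z = 1/(jωC) = -j/(ω·C) = 0 - j0.6167 Ω
Step 3 — Parallel combination: 1/Z_total = 1/R + 1/L + 1/C; Z_total = 0.0001575 - j0.6174 Ω = 0.6174∠-90.0° Ω.
Step 4 — Power factor: PF = cos(φ) = Re(Z)/|Z| = 0.0001575/0.6174 = 0.0002551.
Step 5 — Type: Im(Z) = -0.6174 ⇒ leading (phase φ = -90.0°).

PF = 0.0002551 (leading, φ = -90.0°)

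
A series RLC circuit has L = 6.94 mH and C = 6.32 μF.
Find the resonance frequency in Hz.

Step 1 — Resonance condition Im(Z)=0 gives ω₀ = 1/√(LC).
Step 2 — ω₀ = 1/√(0.00694·6.32e-06) = 4775 rad/s.
Step 3 — f₀ = ω₀/(2π) = 759.9 Hz.

f₀ = 759.9 Hz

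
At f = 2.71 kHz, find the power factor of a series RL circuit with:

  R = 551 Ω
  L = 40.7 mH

Step 1 — Angular frequency: ω = 2π·f = 2π·2710 = 1.703e+04 rad/s.
Step 2 — Component impedances:
  R: Z = R = 551 Ω
  L: Z = jωL = j·1.703e+04·0.0407 = 0 + j693 Ω
Step 3 — Series combination: Z_total = R + L = 551 + j693 Ω = 885.4∠51.5° Ω.
Step 4 — Power factor: PF = cos(φ) = Re(Z)/|Z| = 551/885.4 = 0.6223.
Step 5 — Type: Im(Z) = 693 ⇒ lagging (phase φ = 51.5°).

PF = 0.6223 (lagging, φ = 51.5°)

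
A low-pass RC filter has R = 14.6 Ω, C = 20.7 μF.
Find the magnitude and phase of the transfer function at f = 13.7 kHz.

Step 1 — Angular frequency: ω = 2π·1.37e+04 = 8.608e+04 rad/s.
Step 2 — Transfer function: H(jω) = 1/(1 + jωRC).
Step 3 — Denominator: 1 + jωRC = 1 + j·8.608e+04·14.6·2.07e-05 = 1 + j26.01.
Step 4 — H = 0.001475 - j0.03838.
Step 5 — Magnitude: |H| = 0.03841 (-28.3 dB); phase: φ = -87.8°.

|H| = 0.03841 (-28.3 dB), φ = -87.8°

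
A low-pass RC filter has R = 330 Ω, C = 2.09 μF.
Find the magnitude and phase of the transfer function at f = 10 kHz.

Step 1 — Angular frequency: ω = 2π·1e+04 = 6.283e+04 rad/s.
Step 2 — Transfer function: H(jω) = 1/(1 + jωRC).
Step 3 — Denominator: 1 + jωRC = 1 + j·6.283e+04·330·2.09e-06 = 1 + j43.34.
Step 4 — H = 0.0005322 - j0.02306.
Step 5 — Magnitude: |H| = 0.02307 (-32.7 dB); phase: φ = -88.7°.

|H| = 0.02307 (-32.7 dB), φ = -88.7°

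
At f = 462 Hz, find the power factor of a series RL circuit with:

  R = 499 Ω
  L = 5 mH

Step 1 — Angular frequency: ω = 2π·f = 2π·462 = 2903 rad/s.
Step 2 — Component impedances:
  R: Z = R = 499 Ω
  L: Z = jωL = j·2903·0.005 = 0 + j14.51 Ω
Step 3 — Series combination: Z_total = R + L = 499 + j14.51 Ω = 499.2∠1.7° Ω.
Step 4 — Power factor: PF = cos(φ) = Re(Z)/|Z| = 499/499.2 = 0.9996.
Step 5 — Type: Im(Z) = 14.51 ⇒ lagging (phase φ = 1.7°).

PF = 0.9996 (lagging, φ = 1.7°)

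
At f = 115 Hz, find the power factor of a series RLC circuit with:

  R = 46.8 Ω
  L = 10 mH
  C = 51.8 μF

Step 1 — Angular frequency: ω = 2π·f = 2π·115 = 722.6 rad/s.
Step 2 — Component impedances:
  R: Z = R = 46.8 Ω
  L: Z = jωL = j·722.6·0.01 = 0 + j7.226 Ω
  C: Z = 1/(jωC) = -j/(ω·C) = 0 - j26.72 Ω
Step 3 — Series combination: Z_total = R + L + C = 46.8 - j19.49 Ω = 50.7∠-22.6° Ω.
Step 4 — Power factor: PF = cos(φ) = Re(Z)/|Z| = 46.8/50.7 = 0.9231.
Step 5 — Type: Im(Z) = -19.49 ⇒ leading (phase φ = -22.6°).

PF = 0.9231 (leading, φ = -22.6°)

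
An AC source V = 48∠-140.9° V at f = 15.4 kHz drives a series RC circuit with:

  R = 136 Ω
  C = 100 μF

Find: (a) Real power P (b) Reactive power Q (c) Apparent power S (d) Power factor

Step 1 — Angular frequency: ω = 2π·f = 2π·1.54e+04 = 9.676e+04 rad/s.
Step 2 — Component impedances:
  R: Z = R = 136 Ω
  C: Z = 1/(jωC) = -j/(ω·C) = 0 - j0.1033 Ω
Step 3 — Series combination: Z_total = R + C = 136 - j0.1033 Ω = 136∠-0.0° Ω.
Step 4 — Source phasor: V = 48∠-140.9° V = -37.25 - j30.27 V.
Step 5 — Current: I = V / Z = -0.2737 - j0.2228 A = 0.3529∠-140.9° A.
Step 6 — Complex power: S = V·I* = 16.94 - j0.01287 VA.
Step 7 — Real power: P = Re(S) = 16.94 W.
Step 8 — Reactive power: Q = Im(S) = -0.01287 VAR.
Step 9 — Apparent power: |S| = 16.94 VA.
Step 10 — Power factor: PF = P/|S| = 1 (leading).

(a) P = 16.94 W  (b) Q = -0.01287 VAR  (c) S = 16.94 VA  (d) PF = 1 (leading)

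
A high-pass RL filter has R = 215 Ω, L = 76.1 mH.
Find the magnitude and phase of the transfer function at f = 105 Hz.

Step 1 — Angular frequency: ω = 2π·105 = 659.7 rad/s.
Step 2 — Transfer function: H(jω) = jωL/(R + jωL).
Step 3 — Numerator jωL = j·50.21; denominator R + jωL = 215 + j50.21.
Step 4 — H = 0.05171 + j0.2214.
Step 5 — Magnitude: |H| = 0.2274 (-12.9 dB); phase: φ = 76.9°.

|H| = 0.2274 (-12.9 dB), φ = 76.9°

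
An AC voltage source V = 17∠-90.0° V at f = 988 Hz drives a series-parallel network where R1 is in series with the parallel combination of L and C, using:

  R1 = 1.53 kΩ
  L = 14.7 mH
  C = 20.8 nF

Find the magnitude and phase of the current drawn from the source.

Step 1 — Angular frequency: ω = 2π·f = 2π·988 = 6208 rad/s.
Step 2 — Component impedances:
  R1: Z = R = 1530 Ω
  L: Z = jωL = j·6208·0.0147 = 0 + j91.25 Ω
  C: Z = 1/(jωC) = -j/(ω·C) = 0 - j7745 Ω
Step 3 — Parallel branch: L || C = 1/(1/L + 1/C) = 0 + j92.34 Ω.
Step 4 — Series with R1: Z_total = R1 + (L || C) = 1530 + j92.34 Ω = 1533∠3.5° Ω.
Step 5 — Source phasor: V = 17∠-90.0° V = 0 - j17 V.
Step 6 — Ohm's law: I = V / Z_total = (0 - j17) / (1530 + j92.34) = -0.0006682 - j0.01107 A.
Step 7 — Convert to polar: |I| = 0.01109 A, ∠I = -93.5°.

I = 0.01109∠-93.5° A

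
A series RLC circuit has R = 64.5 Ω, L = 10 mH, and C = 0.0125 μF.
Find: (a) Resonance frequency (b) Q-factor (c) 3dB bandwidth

Step 1 — Resonance: ω₀ = 1/√(LC) = 1/√(0.01·1.25e-08) = 8.944e+04 rad/s.
Step 2 — f₀ = ω₀/(2π) = 1.424e+04 Hz.
Step 3 — Series Q: Q = ω₀L/R = 8.944e+04·0.01/64.5 = 13.87.
Step 4 — Bandwidth: Δω = ω₀/Q = 6450 rad/s; BW = Δω/(2π) = 1027 Hz.

(a) f₀ = 1.424e+04 Hz  (b) Q = 13.87  (c) BW = 1027 Hz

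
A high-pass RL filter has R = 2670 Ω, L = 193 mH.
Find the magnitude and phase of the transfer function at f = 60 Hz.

Step 1 — Angular frequency: ω = 2π·60 = 377 rad/s.
Step 2 — Transfer function: H(jω) = jωL/(R + jωL).
Step 3 — Numerator jωL = j·72.76; denominator R + jωL = 2670 + j72.76.
Step 4 — H = 0.000742 + j0.02723.
Step 5 — Magnitude: |H| = 0.02724 (-31.3 dB); phase: φ = 88.4°.

|H| = 0.02724 (-31.3 dB), φ = 88.4°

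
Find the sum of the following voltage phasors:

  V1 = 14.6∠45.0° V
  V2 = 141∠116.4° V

Step 1 — Convert each phasor to rectangular form:
  V1 = 14.6·(cos(45.0°) + j·sin(45.0°)) = 10.32 + j10.32 V
  V2 = 141·(cos(116.4°) + j·sin(116.4°)) = -62.69 + j126.3 V
Step 2 — Sum components: V_total = -52.37 + j136.6 V.
Step 3 — Convert to polar: |V_total| = 146.3 V, ∠V_total = 111.0°.

V_total = 146.3∠111.0° V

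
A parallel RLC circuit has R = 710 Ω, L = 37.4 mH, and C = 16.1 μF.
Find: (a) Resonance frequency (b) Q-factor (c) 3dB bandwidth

Step 1 — Resonance: ω₀ = 1/√(LC) = 1/√(0.0374·1.61e-05) = 1289 rad/s.
Step 2 — f₀ = ω₀/(2π) = 205.1 Hz.
Step 3 — Parallel Q: Q = R/(ω₀L) = 710/(1289·0.0374) = 14.73.
Step 4 — Bandwidth: Δω = ω₀/Q = 87.48 rad/s; BW = Δω/(2π) = 13.92 Hz.

(a) f₀ = 205.1 Hz  (b) Q = 14.73  (c) BW = 13.92 Hz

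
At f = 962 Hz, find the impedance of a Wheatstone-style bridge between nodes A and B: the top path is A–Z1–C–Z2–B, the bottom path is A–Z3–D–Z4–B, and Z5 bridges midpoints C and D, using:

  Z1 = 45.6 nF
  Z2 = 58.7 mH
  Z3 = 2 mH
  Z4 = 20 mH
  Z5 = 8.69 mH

Step 1 — Angular frequency: ω = 2π·f = 2π·962 = 6044 rad/s.
Step 2 — Component impedances:
  Z1: Z = 1/(jωC) = -j/(ω·C) = 0 - j3628 Ω
  Z2: Z = jωL = j·6044·0.0587 = 0 + j354.8 Ω
  Z3: Z = jωL = j·6044·0.002 = 0 + j12.09 Ω
  Z4: Z = jωL = j·6044·0.02 = 0 + j120.9 Ω
  Z5: Z = jωL = j·6044·0.00869 = 0 + j52.53 Ω
Step 3 — Bridge requires nodal analysis (the Z5 bridge couples midpoints C and D, so the two paths cannot be reduced to a simple series/parallel combination). Setting node B to ground and injecting 1 A at node A, the 3-node admittance system at A, C, D solves to V_A = Z_AB = 0 + j105.5 Ω = 105.5∠90.0° Ω.

Z = 0 + j105.5 Ω = 105.5∠90.0° Ω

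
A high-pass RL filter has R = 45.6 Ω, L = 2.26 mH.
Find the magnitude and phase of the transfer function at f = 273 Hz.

Step 1 — Angular frequency: ω = 2π·273 = 1715 rad/s.
Step 2 — Transfer function: H(jω) = jωL/(R + jωL).
Step 3 — Numerator jωL = j·3.877; denominator R + jωL = 45.6 + j3.877.
Step 4 — H = 0.007175 + j0.0844.
Step 5 — Magnitude: |H| = 0.08471 (-21.4 dB); phase: φ = 85.1°.

|H| = 0.08471 (-21.4 dB), φ = 85.1°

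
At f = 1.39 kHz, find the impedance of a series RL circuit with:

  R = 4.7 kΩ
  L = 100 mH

Step 1 — Angular frequency: ω = 2π·f = 2π·1390 = 8734 rad/s.
Step 2 — Component impedances:
  R: Z = R = 4700 Ω
  L: Z = jωL = j·8734·0.1 = 0 + j873.4 Ω
Step 3 — Series combination: Z_total = R + L = 4700 + j873.4 Ω = 4780∠10.5° Ω.

Z = 4700 + j873.4 Ω = 4780∠10.5° Ω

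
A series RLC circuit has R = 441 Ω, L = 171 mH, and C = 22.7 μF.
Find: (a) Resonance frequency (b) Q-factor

Step 1 — Resonance condition Im(Z)=0 gives ω₀ = 1/√(LC).
Step 2 — ω₀ = 1/√(0.171·2.27e-05) = 507.6 rad/s.
Step 3 — f₀ = ω₀/(2π) = 80.78 Hz.
Step 4 — Series Q: Q = ω₀L/R = 507.6·0.171/441 = 0.1968.

(a) f₀ = 80.78 Hz  (b) Q = 0.1968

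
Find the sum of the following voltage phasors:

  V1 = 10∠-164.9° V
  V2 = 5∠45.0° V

Step 1 — Convert each phasor to rectangular form:
  V1 = 10·(cos(-164.9°) + j·sin(-164.9°)) = -9.655 - j2.605 V
  V2 = 5·(cos(45.0°) + j·sin(45.0°)) = 3.536 + j3.536 V
Step 2 — Sum components: V_total = -6.119 + j0.9305 V.
Step 3 — Convert to polar: |V_total| = 6.19 V, ∠V_total = 171.4°.

V_total = 6.19∠171.4° V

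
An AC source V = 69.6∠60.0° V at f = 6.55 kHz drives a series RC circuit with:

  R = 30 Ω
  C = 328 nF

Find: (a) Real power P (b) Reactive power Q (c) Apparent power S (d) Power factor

Step 1 — Angular frequency: ω = 2π·f = 2π·6550 = 4.115e+04 rad/s.
Step 2 — Component impedances:
  R: Z = R = 30 Ω
  C: Z = 1/(jωC) = -j/(ω·C) = 0 - j74.08 Ω
Step 3 — Series combination: Z_total = R + C = 30 - j74.08 Ω = 79.92∠-68.0° Ω.
Step 4 — Source phasor: V = 69.6∠60.0° V = 34.8 + j60.28 V.
Step 5 — Current: I = V / Z = -0.5356 + j0.6866 A = 0.8708∠128.0° A.
Step 6 — Complex power: S = V·I* = 22.75 - j56.18 VA.
Step 7 — Real power: P = Re(S) = 22.75 W.
Step 8 — Reactive power: Q = Im(S) = -56.18 VAR.
Step 9 — Apparent power: |S| = 60.61 VA.
Step 10 — Power factor: PF = P/|S| = 0.3754 (leading).

(a) P = 22.75 W  (b) Q = -56.18 VAR  (c) S = 60.61 VA  (d) PF = 0.3754 (leading)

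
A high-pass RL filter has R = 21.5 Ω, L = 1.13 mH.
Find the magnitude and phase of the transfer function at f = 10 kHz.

Step 1 — Angular frequency: ω = 2π·1e+04 = 6.283e+04 rad/s.
Step 2 — Transfer function: H(jω) = jωL/(R + jωL).
Step 3 — Numerator jωL = j·71; denominator R + jωL = 21.5 + j71.
Step 4 — H = 0.916 + j0.2774.
Step 5 — Magnitude: |H| = 0.9571 (-0.4 dB); phase: φ = 16.8°.

|H| = 0.9571 (-0.4 dB), φ = 16.8°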